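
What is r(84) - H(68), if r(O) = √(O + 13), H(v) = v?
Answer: -68 + √97 ≈ -58.151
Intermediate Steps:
r(O) = √(13 + O)
r(84) - H(68) = √(13 + 84) - 1*68 = √97 - 68 = -68 + √97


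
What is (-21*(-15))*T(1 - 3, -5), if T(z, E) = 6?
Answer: 1890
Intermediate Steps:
(-21*(-15))*T(1 - 3, -5) = -21*(-15)*6 = 315*6 = 1890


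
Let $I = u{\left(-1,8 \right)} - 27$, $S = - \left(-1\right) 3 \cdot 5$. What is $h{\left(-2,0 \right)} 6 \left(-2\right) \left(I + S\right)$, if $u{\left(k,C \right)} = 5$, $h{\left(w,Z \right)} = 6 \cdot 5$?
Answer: $2520$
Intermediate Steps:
$h{\left(w,Z \right)} = 30$
$S = 15$ ($S = \left(-1\right) \left(-3\right) 5 = 3 \cdot 5 = 15$)
$I = -22$ ($I = 5 - 27 = -22$)
$h{\left(-2,0 \right)} 6 \left(-2\right) \left(I + S\right) = 30 \cdot 6 \left(-2\right) \left(-22 + 15\right) = 180 \left(-2\right) \left(-7\right) = \left(-360\right) \left(-7\right) = 2520$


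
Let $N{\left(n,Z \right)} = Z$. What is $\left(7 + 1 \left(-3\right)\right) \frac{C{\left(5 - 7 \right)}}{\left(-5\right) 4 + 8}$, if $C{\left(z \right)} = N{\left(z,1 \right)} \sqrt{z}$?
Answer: $- \frac{i \sqrt{2}}{3} \approx - 0.4714 i$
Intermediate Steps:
$C{\left(z \right)} = \sqrt{z}$ ($C{\left(z \right)} = 1 \sqrt{z} = \sqrt{z}$)
$\left(7 + 1 \left(-3\right)\right) \frac{C{\left(5 - 7 \right)}}{\left(-5\right) 4 + 8} = \left(7 + 1 \left(-3\right)\right) \frac{\sqrt{5 - 7}}{\left(-5\right) 4 + 8} = \left(7 - 3\right) \frac{\sqrt{-2}}{-20 + 8} = 4 \frac{i \sqrt{2}}{-12} = 4 i \sqrt{2} \left(- \frac{1}{12}\right) = 4 \left(- \frac{i \sqrt{2}}{12}\right) = - \frac{i \sqrt{2}}{3}$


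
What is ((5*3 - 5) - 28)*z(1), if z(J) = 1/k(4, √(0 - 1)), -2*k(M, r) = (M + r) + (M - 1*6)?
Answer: 72/5 - 36*I/5 ≈ 14.4 - 7.2*I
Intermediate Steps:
k(M, r) = 3 - M - r/2 (k(M, r) = -((M + r) + (M - 1*6))/2 = -((M + r) + (M - 6))/2 = -((M + r) + (-6 + M))/2 = -(-6 + r + 2*M)/2 = 3 - M - r/2)
z(J) = 4*(-1 + I/2)/5 (z(J) = 1/(3 - 1*4 - √(0 - 1)/2) = 1/(3 - 4 - I/2) = 1/(-1 - I/2) = 4*(-1 + I/2)/5)
((5*3 - 5) - 28)*z(1) = ((5*3 - 5) - 28)*(-⅘ + 2*I/5) = ((15 - 5) - 28)*(-⅘ + 2*I/5) = (10 - 28)*(-⅘ + 2*I/5) = -18*(-⅘ + 2*I/5) = 72/5 - 36*I/5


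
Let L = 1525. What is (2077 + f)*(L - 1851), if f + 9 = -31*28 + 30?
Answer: -400980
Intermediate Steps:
f = -847 (f = -9 + (-31*28 + 30) = -9 + (-868 + 30) = -9 - 838 = -847)
(2077 + f)*(L - 1851) = (2077 - 847)*(1525 - 1851) = 1230*(-326) = -400980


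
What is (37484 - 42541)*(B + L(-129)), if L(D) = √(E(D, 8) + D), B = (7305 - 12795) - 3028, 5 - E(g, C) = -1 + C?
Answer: 43075526 - 5057*I*√131 ≈ 4.3076e+7 - 57880.0*I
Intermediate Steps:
E(g, C) = 6 - C (E(g, C) = 5 - (-1 + C) = 5 + (1 - C) = 6 - C)
B = -8518 (B = -5490 - 3028 = -8518)
L(D) = √(-2 + D) (L(D) = √((6 - 1*8) + D) = √((6 - 8) + D) = √(-2 + D))
(37484 - 42541)*(B + L(-129)) = (37484 - 42541)*(-8518 + √(-2 - 129)) = -5057*(-8518 + √(-131)) = -5057*(-8518 + I*√131) = 43075526 - 5057*I*√131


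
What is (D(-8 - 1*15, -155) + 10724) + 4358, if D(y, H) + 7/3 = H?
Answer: 44774/3 ≈ 14925.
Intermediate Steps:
D(y, H) = -7/3 + H
(D(-8 - 1*15, -155) + 10724) + 4358 = ((-7/3 - 155) + 10724) + 4358 = (-472/3 + 10724) + 4358 = 31700/3 + 4358 = 44774/3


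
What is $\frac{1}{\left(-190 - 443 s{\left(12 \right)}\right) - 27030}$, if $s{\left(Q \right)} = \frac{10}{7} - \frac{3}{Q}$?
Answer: $- \frac{28}{776779} \approx -3.6046 \cdot 10^{-5}$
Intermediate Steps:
$s{\left(Q \right)} = \frac{10}{7} - \frac{3}{Q}$ ($s{\left(Q \right)} = 10 \cdot \frac{1}{7} - \frac{3}{Q} = \frac{10}{7} - \frac{3}{Q}$)
$\frac{1}{\left(-190 - 443 s{\left(12 \right)}\right) - 27030} = \frac{1}{\left(-190 - 443 \left(\frac{10}{7} - \frac{3}{12}\right)\right) - 27030} = \frac{1}{\left(-190 - 443 \left(\frac{10}{7} - \frac{1}{4}\right)\right) - 27030} = \frac{1}{\left(-190 - \frac{14619}{28}\right) - 27030} = \frac{1}{- \frac{19939}{28} - 27030} = \frac{1}{- \frac{776779}{28}} = - \frac{28}{776779}$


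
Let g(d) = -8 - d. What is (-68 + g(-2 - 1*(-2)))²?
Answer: 5776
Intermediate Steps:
(-68 + g(-2 - 1*(-2)))² = (-68 + (-8 - (-2 - 1*(-2))))² = (-68 + (-8 - (-2 + 2)))² = (-68 + (-8 - 1*0))² = (-68 + (-8 + 0))² = (-68 - 8)² = (-76)² = 5776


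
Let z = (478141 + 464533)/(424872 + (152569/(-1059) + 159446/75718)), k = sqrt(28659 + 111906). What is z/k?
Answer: 6299054661499*sqrt(140565)/398936727123665945 ≈ 0.0059198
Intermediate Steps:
k = sqrt(140565) ≈ 374.92
z = 18897163984497/8514282939359 (z = 942674/(424872 + (152569*(-1/1059) + 159446*(1/75718))) = 942674/(424872 + (-152569/1059 + 79723/37859)) = 942674/(424872 - 5691683114/40092681) = 942674/(17028565878718/40092681) = 942674*(40092681/17028565878718) = 18897163984497/8514282939359 ≈ 2.2195)
z/k = 18897163984497/(8514282939359*(sqrt(140565))) = 18897163984497*(sqrt(140565)/140565)/8514282939359 = 6299054661499*sqrt(140565)/398936727123665945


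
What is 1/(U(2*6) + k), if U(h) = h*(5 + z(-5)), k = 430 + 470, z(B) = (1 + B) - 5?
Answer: 1/852 ≈ 0.0011737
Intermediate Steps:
z(B) = -4 + B
k = 900
U(h) = -4*h (U(h) = h*(5 + (-4 - 5)) = h*(5 - 9) = h*(-4) = -4*h)
1/(U(2*6) + k) = 1/(-8*6 + 900) = 1/(-4*12 + 900) = 1/(-48 + 900) = 1/852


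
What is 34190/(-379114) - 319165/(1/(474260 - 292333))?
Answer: -11006576205654030/189557 ≈ -5.8065e+10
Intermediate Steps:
34190/(-379114) - 319165/(1/(474260 - 292333)) = 34190*(-1/379114) - 319165/(1/181927) = -17095/189557 - 319165/1/181927 = -17095/189557 - 319165*181927 = -17095/189557 - 58064730955 = -11006576205654030/189557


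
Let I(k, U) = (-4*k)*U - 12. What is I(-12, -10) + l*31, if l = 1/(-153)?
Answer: -75307/153 ≈ -492.20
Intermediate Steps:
I(k, U) = -12 - 4*U*k (I(k, U) = -4*U*k - 12 = -12 - 4*U*k)
l = -1/153 ≈ -0.0065359
I(-12, -10) + l*31 = (-12 - 4*(-10)*(-12)) - 1/153*31 = (-12 - 480) - 31/153 = -492 - 31/153 = -75307/153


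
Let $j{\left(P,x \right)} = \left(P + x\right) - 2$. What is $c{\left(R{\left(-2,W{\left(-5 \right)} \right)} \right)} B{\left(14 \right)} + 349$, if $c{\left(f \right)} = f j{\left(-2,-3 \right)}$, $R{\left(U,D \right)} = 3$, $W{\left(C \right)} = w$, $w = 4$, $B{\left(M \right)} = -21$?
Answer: $790$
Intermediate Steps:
$j{\left(P,x \right)} = -2 + P + x$
$W{\left(C \right)} = 4$
$c{\left(f \right)} = - 7 f$ ($c{\left(f \right)} = f \left(-2 - 2 - 3\right) = f \left(-7\right) = - 7 f$)
$c{\left(R{\left(-2,W{\left(-5 \right)} \right)} \right)} B{\left(14 \right)} + 349 = \left(-7\right) 3 \left(-21\right) + 349 = \left(-21\right) \left(-21\right) + 349 = 441 + 349 = 790$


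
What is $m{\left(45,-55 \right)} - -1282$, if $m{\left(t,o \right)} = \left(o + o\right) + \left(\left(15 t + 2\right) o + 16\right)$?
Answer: $-36047$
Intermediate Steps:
$m{\left(t,o \right)} = 16 + 2 o + o \left(2 + 15 t\right)$ ($m{\left(t,o \right)} = 2 o + \left(\left(2 + 15 t\right) o + 16\right) = 2 o + \left(o \left(2 + 15 t\right) + 16\right) = 2 o + \left(16 + o \left(2 + 15 t\right)\right) = 16 + 2 o + o \left(2 + 15 t\right)$)
$m{\left(45,-55 \right)} - -1282 = \left(16 + 4 \left(-55\right) + 15 \left(-55\right) 45\right) - -1282 = \left(16 - 220 - 37125\right) + 1282 = -37329 + 1282 = -36047$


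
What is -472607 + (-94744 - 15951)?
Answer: -583302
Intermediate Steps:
-472607 + (-94744 - 15951) = -472607 - 110695 = -583302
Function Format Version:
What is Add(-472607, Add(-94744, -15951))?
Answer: -583302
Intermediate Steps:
Add(-472607, Add(-94744, -15951)) = Add(-472607, -110695) = -583302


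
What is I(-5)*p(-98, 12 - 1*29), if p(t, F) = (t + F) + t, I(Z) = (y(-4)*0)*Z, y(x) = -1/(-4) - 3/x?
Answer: 0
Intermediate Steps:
y(x) = 1/4 - 3/x (y(x) = -1*(-1/4) - 3/x = 1/4 - 3/x)
I(Z) = 0 (I(Z) = (((1/4)*(-12 - 4)/(-4))*0)*Z = (((1/4)*(-1/4)*(-16))*0)*Z = (1*0)*Z = 0*Z = 0)
p(t, F) = F + 2*t (p(t, F) = (F + t) + t = F + 2*t)
I(-5)*p(-98, 12 - 1*29) = 0*((12 - 1*29) + 2*(-98)) = 0*((12 - 29) - 196) = 0*(-17 - 196) = 0*(-213) = 0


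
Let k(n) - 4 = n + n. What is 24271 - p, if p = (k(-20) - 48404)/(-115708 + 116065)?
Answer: 1244741/51 ≈ 24407.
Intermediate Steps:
k(n) = 4 + 2*n (k(n) = 4 + (n + n) = 4 + 2*n)
p = -6920/51 (p = ((4 + 2*(-20)) - 48404)/(-115708 + 116065) = ((4 - 40) - 48404)/357 = (-36 - 48404)*(1/357) = -48440*1/357 = -6920/51 ≈ -135.69)
24271 - p = 24271 - 1*(-6920/51) = 24271 + 6920/51 = 1244741/51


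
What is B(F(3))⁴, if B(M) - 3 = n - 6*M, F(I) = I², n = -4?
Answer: 9150625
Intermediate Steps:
B(M) = -1 - 6*M (B(M) = 3 + (-4 - 6*M) = -1 - 6*M)
B(F(3))⁴ = (-1 - 6*3²)⁴ = (-1 - 6*9)⁴ = (-1 - 54)⁴ = (-55)⁴ = 9150625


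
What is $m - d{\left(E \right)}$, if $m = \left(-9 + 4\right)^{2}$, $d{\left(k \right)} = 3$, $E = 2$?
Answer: $22$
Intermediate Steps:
$m = 25$ ($m = \left(-5\right)^{2} = 25$)
$m - d{\left(E \right)} = 25 - 3 = 22$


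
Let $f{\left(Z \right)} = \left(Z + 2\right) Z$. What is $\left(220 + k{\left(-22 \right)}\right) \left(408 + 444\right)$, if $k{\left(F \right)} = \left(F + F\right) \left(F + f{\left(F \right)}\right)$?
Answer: $-15482544$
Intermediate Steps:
$f{\left(Z \right)} = Z \left(2 + Z\right)$ ($f{\left(Z \right)} = \left(2 + Z\right) Z = Z \left(2 + Z\right)$)
$k{\left(F \right)} = 2 F \left(F + F \left(2 + F\right)\right)$ ($k{\left(F \right)} = \left(F + F\right) \left(F + F \left(2 + F\right)\right) = 2 F \left(F + F \left(2 + F\right)\right)$)
$\left(220 + k{\left(-22 \right)}\right) \left(408 + 444\right) = \left(220 + 2 \left(-22\right)^{2} \left(3 - 22\right)\right) \left(408 + 444\right) = \left(220 + 2 \cdot 484 \left(-19\right)\right) 852 = \left(220 - 18392\right) 852 = \left(-18172\right) 852 = -15482544$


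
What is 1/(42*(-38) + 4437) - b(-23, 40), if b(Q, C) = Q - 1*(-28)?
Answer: -14204/2841 ≈ -4.9996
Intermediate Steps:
b(Q, C) = 28 + Q (b(Q, C) = Q + 28 = 28 + Q)
1/(42*(-38) + 4437) - b(-23, 40) = 1/(42*(-38) + 4437) - (28 - 23) = 1/(-1596 + 4437) - 1*5 = 1/2841 - 5 = -14204/2841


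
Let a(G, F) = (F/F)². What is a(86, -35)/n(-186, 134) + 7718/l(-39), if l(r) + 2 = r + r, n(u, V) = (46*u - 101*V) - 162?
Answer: -21467627/222520 ≈ -96.475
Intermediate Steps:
a(G, F) = 1 (a(G, F) = 1² = 1)
n(u, V) = -162 - 101*V + 46*u (n(u, V) = (-101*V + 46*u) - 162 = -162 - 101*V + 46*u)
l(r) = -2 + 2*r (l(r) = -2 + (r + r) = -2 + 2*r)
a(86, -35)/n(-186, 134) + 7718/l(-39) = 1/(-162 - 101*134 + 46*(-186)) + 7718/(-2 + 2*(-39)) = 1/(-162 - 13534 - 8556) + 7718/(-2 - 78) = 1/(-22252) + 7718/(-80) = 1*(-1/22252) + 7718*(-1/80) = -1/22252 - 3859/40 = -21467627/222520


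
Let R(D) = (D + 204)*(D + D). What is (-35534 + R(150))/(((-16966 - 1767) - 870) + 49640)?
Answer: 70666/30037 ≈ 2.3526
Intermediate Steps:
R(D) = 2*D*(204 + D) (R(D) = (204 + D)*(2*D) = 2*D*(204 + D))
(-35534 + R(150))/(((-16966 - 1767) - 870) + 49640) = (-35534 + 2*150*(204 + 150))/(((-16966 - 1767) - 870) + 49640) = (-35534 + 2*150*354)/((-18733 - 870) + 49640) = (-35534 + 106200)/(-19603 + 49640) = 70666/30037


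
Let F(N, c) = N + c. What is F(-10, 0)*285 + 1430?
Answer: -1420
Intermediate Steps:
F(-10, 0)*285 + 1430 = (-10 + 0)*285 + 1430 = -10*285 + 1430 = -2850 + 1430 = -1420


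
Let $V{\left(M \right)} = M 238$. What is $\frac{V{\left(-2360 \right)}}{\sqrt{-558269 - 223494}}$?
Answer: $\frac{561680 i \sqrt{781763}}{781763} \approx 635.26 i$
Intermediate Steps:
$V{\left(M \right)} = 238 M$
$\frac{V{\left(-2360 \right)}}{\sqrt{-558269 - 223494}} = \frac{238 \left(-2360\right)}{\sqrt{-558269 - 223494}} = - \frac{561680}{\sqrt{-781763}} = - \frac{561680}{i \sqrt{781763}} = - 561680 \left(- \frac{i \sqrt{781763}}{781763}\right) = \frac{561680 i \sqrt{781763}}{781763}$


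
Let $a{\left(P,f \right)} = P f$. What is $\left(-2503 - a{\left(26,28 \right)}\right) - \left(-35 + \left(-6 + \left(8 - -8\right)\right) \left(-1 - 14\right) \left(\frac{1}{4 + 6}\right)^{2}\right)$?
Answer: $- \frac{6389}{2} \approx -3194.5$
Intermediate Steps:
$\left(-2503 - a{\left(26,28 \right)}\right) - \left(-35 + \left(-6 + \left(8 - -8\right)\right) \left(-1 - 14\right) \left(\frac{1}{4 + 6}\right)^{2}\right) = \left(-2503 - 26 \cdot 28\right) - \left(-35 + \left(-6 + \left(8 - -8\right)\right) \left(-1 - 14\right) \left(\frac{1}{4 + 6}\right)^{2}\right) = \left(-2503 - 728\right) - \left(-35 + \left(-6 + \left(8 + 8\right)\right) \left(-15\right) \left(\frac{1}{10}\right)^{2}\right) = \left(-2503 - 728\right) - \left(-35 + \frac{\left(-6 + 16\right) \left(-15\right)}{100}\right) = -3231 - \left(-35 + 10 \left(-15\right) \frac{1}{100}\right) = -3231 - \left(-35 - \frac{3}{2}\right) = -3231 - - \frac{73}{2} = -3231 + \frac{73}{2} = - \frac{6389}{2}$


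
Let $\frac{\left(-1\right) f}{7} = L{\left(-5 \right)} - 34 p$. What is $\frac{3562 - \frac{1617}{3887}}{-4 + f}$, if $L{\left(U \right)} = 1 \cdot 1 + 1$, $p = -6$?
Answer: $- \frac{13843877}{5620602} \approx -2.4631$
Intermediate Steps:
$L{\left(U \right)} = 2$ ($L{\left(U \right)} = 1 + 1 = 2$)
$f = -1442$ ($f = - 7 \left(2 - -204\right) = - 7 \left(2 + 204\right) = \left(-7\right) 206 = -1442$)
$\frac{3562 - \frac{1617}{3887}}{-4 + f} = \frac{3562 - \frac{1617}{3887}}{-4 - 1442} = \frac{3562 - \frac{1617}{3887}}{-1446} = \left(3562 - \frac{1617}{3887}\right) \left(- \frac{1}{1446}\right) = \frac{13843877}{3887} \left(- \frac{1}{1446}\right) = - \frac{13843877}{5620602}$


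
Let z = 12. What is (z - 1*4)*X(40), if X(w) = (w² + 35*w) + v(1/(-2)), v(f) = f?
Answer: 23996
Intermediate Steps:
X(w) = -½ + w² + 35*w (X(w) = (w² + 35*w) + 1/(-2) = (w² + 35*w) - ½ = -½ + w² + 35*w)
(z - 1*4)*X(40) = (12 - 1*4)*(-½ + 40² + 35*40) = (12 - 4)*(-½ + 1600 + 1400) = 8*(5999/2) = 23996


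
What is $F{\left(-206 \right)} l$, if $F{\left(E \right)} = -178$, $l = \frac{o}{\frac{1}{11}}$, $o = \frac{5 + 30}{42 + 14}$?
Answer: $- \frac{4895}{4} \approx -1223.8$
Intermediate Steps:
$o = \frac{5}{8}$ ($o = \frac{35}{56} = 35 \cdot \frac{1}{56} = \frac{5}{8} \approx 0.625$)
$l = \frac{55}{8}$ ($l = \frac{5}{8 \cdot \frac{1}{11}} = \frac{5 \frac{1}{\frac{1}{11}}}{8} = \frac{5}{8} \cdot 11 = \frac{55}{8} \approx 6.875$)
$F{\left(-206 \right)} l = \left(-178\right) \frac{55}{8} = - \frac{4895}{4}$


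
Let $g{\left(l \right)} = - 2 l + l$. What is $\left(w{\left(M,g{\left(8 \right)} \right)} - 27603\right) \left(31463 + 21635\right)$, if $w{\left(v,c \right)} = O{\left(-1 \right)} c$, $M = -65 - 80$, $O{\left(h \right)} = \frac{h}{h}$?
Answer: $-1466088878$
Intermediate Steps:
$O{\left(h \right)} = 1$
$M = -145$ ($M = -65 - 80 = -145$)
$g{\left(l \right)} = - l$
$w{\left(v,c \right)} = c$ ($w{\left(v,c \right)} = 1 c = c$)
$\left(w{\left(M,g{\left(8 \right)} \right)} - 27603\right) \left(31463 + 21635\right) = \left(\left(-1\right) 8 - 27603\right) \left(31463 + 21635\right) = \left(-8 - 27603\right) 53098 = \left(-27611\right) 53098 = -1466088878$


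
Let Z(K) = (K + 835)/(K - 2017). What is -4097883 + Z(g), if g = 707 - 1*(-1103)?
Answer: -36881062/9 ≈ -4.0979e+6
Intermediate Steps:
g = 1810 (g = 707 + 1103 = 1810)
Z(K) = (835 + K)/(-2017 + K)
-4097883 + Z(g) = -4097883 + (835 + 1810)/(-2017 + 1810) = -4097883 + 2645/(-207) = -4097883 - 1/207*2645 = -4097883 - 115/9 = -36881062/9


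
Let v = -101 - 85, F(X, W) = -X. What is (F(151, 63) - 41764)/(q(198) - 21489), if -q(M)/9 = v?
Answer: 8383/3963 ≈ 2.1153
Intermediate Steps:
v = -186
q(M) = 1674 (q(M) = -9*(-186) = 1674)
(F(151, 63) - 41764)/(q(198) - 21489) = (-1*151 - 41764)/(1674 - 21489) = (-151 - 41764)/(-19815) = -41915*(-1/19815) = 8383/3963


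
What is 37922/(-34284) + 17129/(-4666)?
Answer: -95524336/19996143 ≈ -4.7771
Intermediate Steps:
37922/(-34284) + 17129/(-4666) = 37922*(-1/34284) + 17129*(-1/4666) = -18961/17142 - 17129/4666 = -95524336/19996143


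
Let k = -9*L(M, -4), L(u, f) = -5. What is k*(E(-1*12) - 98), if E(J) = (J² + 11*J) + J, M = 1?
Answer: -4410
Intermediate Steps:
k = 45 (k = -9*(-5) = 45)
E(J) = J² + 12*J
k*(E(-1*12) - 98) = 45*((-1*12)*(12 - 1*12) - 98) = 45*(-12*(12 - 12) - 98) = 45*(-12*0 - 98) = 45*(0 - 98) = 45*(-98) = -4410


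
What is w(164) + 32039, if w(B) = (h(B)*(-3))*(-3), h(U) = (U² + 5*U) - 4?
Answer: 281447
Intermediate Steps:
h(U) = -4 + U² + 5*U
w(B) = -36 + 9*B² + 45*B (w(B) = ((-4 + B² + 5*B)*(-3))*(-3) = (12 - 15*B - 3*B²)*(-3) = -36 + 9*B² + 45*B)
w(164) + 32039 = (-36 + 9*164² + 45*164) + 32039 = (-36 + 9*26896 + 7380) + 32039 = (-36 + 242064 + 7380) + 32039 = 249408 + 32039 = 281447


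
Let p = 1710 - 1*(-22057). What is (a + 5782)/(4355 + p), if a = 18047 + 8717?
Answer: 16273/14061 ≈ 1.1573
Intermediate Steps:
a = 26764
p = 23767 (p = 1710 + 22057 = 23767)
(a + 5782)/(4355 + p) = (26764 + 5782)/(4355 + 23767) = 32546/28122 = 32546*(1/28122) = 16273/14061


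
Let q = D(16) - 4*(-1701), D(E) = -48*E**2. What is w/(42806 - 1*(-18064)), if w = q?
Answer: -914/10145 ≈ -0.090094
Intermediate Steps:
q = -5484 (q = -48*16**2 - 4*(-1701) = -48*256 + 6804 = -12288 + 6804 = -5484)
w = -5484
w/(42806 - 1*(-18064)) = -5484/(42806 - 1*(-18064)) = -5484/(42806 + 18064) = -5484/60870 = -5484*1/60870 = -914/10145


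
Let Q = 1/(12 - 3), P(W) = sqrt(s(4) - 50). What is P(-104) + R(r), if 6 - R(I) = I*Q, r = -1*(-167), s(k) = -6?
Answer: -113/9 + 2*I*sqrt(14) ≈ -12.556 + 7.4833*I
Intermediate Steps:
P(W) = 2*I*sqrt(14) (P(W) = sqrt(-6 - 50) = sqrt(-56) = 2*I*sqrt(14))
Q = 1/9 ≈ 0.11111
r = 167
R(I) = 6 - I/9
P(-104) + R(r) = 2*I*sqrt(14) + (6 - 1/9*167) = 2*I*sqrt(14) + (6 - 167/9) = 2*I*sqrt(14) - 113/9 = -113/9 + 2*I*sqrt(14)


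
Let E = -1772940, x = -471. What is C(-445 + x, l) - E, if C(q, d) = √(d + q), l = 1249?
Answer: 1772940 + 3*√37 ≈ 1.7730e+6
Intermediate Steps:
C(-445 + x, l) - E = √(1249 + (-445 - 471)) - 1*(-1772940) = √(1249 - 916) + 1772940 = √333 + 1772940 = 3*√37 + 1772940 = 1772940 + 3*√37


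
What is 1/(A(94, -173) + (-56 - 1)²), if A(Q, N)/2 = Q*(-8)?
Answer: 1/1745 ≈ 0.00057307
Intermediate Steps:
A(Q, N) = -16*Q (A(Q, N) = 2*(Q*(-8)) = 2*(-8*Q) = -16*Q)
1/(A(94, -173) + (-56 - 1)²) = 1/(-16*94 + (-56 - 1)²) = 1/(-1504 + (-57)²) = 1/(-1504 + 3249) = 1/1745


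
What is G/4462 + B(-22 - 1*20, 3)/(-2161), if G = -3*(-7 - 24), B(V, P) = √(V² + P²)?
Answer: 93/4462 - 3*√197/2161 ≈ 0.0013577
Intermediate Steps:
B(V, P) = √(P² + V²)
G = 93 (G = -3*(-31) = 93)
G/4462 + B(-22 - 1*20, 3)/(-2161) = 93/4462 + √(3² + (-22 - 1*20)²)/(-2161) = 93*(1/4462) + √(9 + (-22 - 20)²)*(-1/2161) = 93/4462 + √(9 + (-42)²)*(-1/2161) = 93/4462 + √(9 + 1764)*(-1/2161) = 93/4462 + √1773*(-1/2161) = 93/4462 + (3*√197)*(-1/2161) = 93/4462 - 3*√197/2161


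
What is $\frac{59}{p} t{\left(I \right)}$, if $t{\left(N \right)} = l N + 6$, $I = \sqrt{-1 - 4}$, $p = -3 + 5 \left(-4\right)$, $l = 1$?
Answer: $- \frac{354}{23} - \frac{59 i \sqrt{5}}{23} \approx -15.391 - 5.736 i$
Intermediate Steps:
$p = -23$ ($p = -3 - 20 = -23$)
$I = i \sqrt{5}$ ($I = \sqrt{-5} = i \sqrt{5} \approx 2.2361 i$)
$t{\left(N \right)} = 6 + N$ ($t{\left(N \right)} = 1 N + 6 = N + 6 = 6 + N$)
$\frac{59}{p} t{\left(I \right)} = \frac{59}{-23} \left(6 + i \sqrt{5}\right) = 59 \left(- \frac{1}{23}\right) \left(6 + i \sqrt{5}\right) = - \frac{59 \left(6 + i \sqrt{5}\right)}{23} = - \frac{354}{23} - \frac{59 i \sqrt{5}}{23}$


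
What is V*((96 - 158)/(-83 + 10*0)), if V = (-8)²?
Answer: 3968/83 ≈ 47.807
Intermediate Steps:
V = 64
V*((96 - 158)/(-83 + 10*0)) = 64*((96 - 158)/(-83 + 10*0)) = 64*(-62/(-83 + 0)) = 64*(-62/(-83)) = 64*(-62*(-1/83)) = 64*(62/83) = 3968/83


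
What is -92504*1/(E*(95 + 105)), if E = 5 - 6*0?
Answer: -11563/125 ≈ -92.504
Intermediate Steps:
E = 5 (E = 5 + 0 = 5)
-92504*1/(E*(95 + 105)) = -92504*1/(5*(95 + 105)) = -92504/(5*200) = -92504/1000 = -92504*1/1000 = -11563/125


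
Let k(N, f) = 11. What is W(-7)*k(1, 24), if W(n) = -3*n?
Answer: 231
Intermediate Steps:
W(-7)*k(1, 24) = -3*(-7)*11 = 21*11 = 231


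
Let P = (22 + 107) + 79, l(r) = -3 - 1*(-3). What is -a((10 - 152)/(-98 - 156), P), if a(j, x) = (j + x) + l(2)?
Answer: -26487/127 ≈ -208.56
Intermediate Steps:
l(r) = 0 (l(r) = -3 + 3 = 0)
P = 208 (P = 129 + 79 = 208)
a(j, x) = j + x (a(j, x) = (j + x) + 0 = j + x)
-a((10 - 152)/(-98 - 156), P) = -((10 - 152)/(-98 - 156) + 208) = -(-142/(-254) + 208) = -(-142*(-1/254) + 208) = -(71/127 + 208) = -1*26487/127 = -26487/127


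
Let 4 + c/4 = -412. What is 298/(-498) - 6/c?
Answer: -123221/207168 ≈ -0.59479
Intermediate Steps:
c = -1664 (c = -16 + 4*(-412) = -16 - 1648 = -1664)
298/(-498) - 6/c = 298/(-498) - 6/(-1664) = 298*(-1/498) - 6*(-1/1664) = -149/249 + 3/832 = -123221/207168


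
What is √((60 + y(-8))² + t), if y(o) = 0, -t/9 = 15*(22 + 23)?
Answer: 15*I*√11 ≈ 49.749*I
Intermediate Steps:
t = -6075 (t = -135*(22 + 23) = -135*45 = -9*675 = -6075)
√((60 + y(-8))² + t) = √((60 + 0)² - 6075) = √(60² - 6075) = √(3600 - 6075) = √(-2475) = 15*I*√11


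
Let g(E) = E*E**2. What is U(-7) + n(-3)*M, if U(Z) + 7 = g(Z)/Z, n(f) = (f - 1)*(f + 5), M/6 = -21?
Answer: 1050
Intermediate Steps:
M = -126 (M = 6*(-21) = -126)
g(E) = E**3
n(f) = (-1 + f)*(5 + f)
U(Z) = -7 + Z**2 (U(Z) = -7 + Z**3/Z = -7 + Z**2)
U(-7) + n(-3)*M = (-7 + (-7)**2) + (-5 + (-3)**2 + 4*(-3))*(-126) = (-7 + 49) + (-5 + 9 - 12)*(-126) = 42 - 8*(-126) = 42 + 1008 = 1050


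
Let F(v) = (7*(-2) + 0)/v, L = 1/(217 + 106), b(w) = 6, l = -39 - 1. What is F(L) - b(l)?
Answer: -4528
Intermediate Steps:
l = -40
L = 1/323 ≈ 0.0030960
F(v) = -14/v (F(v) = (-14 + 0)/v = -14/v)
F(L) - b(l) = -14/1/323 - 1*6 = -14*323 - 6 = -4522 - 6 = -4528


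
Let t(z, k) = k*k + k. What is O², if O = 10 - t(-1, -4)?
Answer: 4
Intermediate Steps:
t(z, k) = k + k² (t(z, k) = k² + k = k + k²)
O = -2 (O = 10 - (-4)*(1 - 4) = 10 - (-4)*(-3) = 10 - 1*12 = 10 - 12 = -2)
O² = (-2)² = 4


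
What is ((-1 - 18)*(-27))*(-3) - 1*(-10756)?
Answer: 9217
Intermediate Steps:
((-1 - 18)*(-27))*(-3) - 1*(-10756) = -19*(-27)*(-3) + 10756 = 513*(-3) + 10756 = -1539 + 10756 = 9217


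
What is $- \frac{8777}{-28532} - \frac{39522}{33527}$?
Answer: $- \frac{833375225}{956592364} \approx -0.87119$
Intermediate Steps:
$- \frac{8777}{-28532} - \frac{39522}{33527} = \left(-8777\right) \left(- \frac{1}{28532}\right) - \frac{39522}{33527} = \frac{8777}{28532} - \frac{39522}{33527} = - \frac{833375225}{956592364}$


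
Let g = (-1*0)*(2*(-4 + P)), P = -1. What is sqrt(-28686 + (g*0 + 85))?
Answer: I*sqrt(28601) ≈ 169.12*I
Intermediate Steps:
g = 0 (g = (-1*0)*(2*(-4 - 1)) = 0*(2*(-5)) = 0*(-10) = 0)
sqrt(-28686 + (g*0 + 85)) = sqrt(-28686 + (0*0 + 85)) = sqrt(-28686 + (0 + 85)) = sqrt(-28686 + 85) = sqrt(-28601) = I*sqrt(28601)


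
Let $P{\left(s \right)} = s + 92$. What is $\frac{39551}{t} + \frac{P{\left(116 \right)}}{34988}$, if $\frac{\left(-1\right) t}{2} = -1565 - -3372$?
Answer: $- \frac{345764669}{31611658} \approx -10.938$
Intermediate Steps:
$P{\left(s \right)} = 92 + s$
$t = -3614$ ($t = - 2 \left(-1565 - -3372\right) = - 2 \left(-1565 + 3372\right) = \left(-2\right) 1807 = -3614$)
$\frac{39551}{t} + \frac{P{\left(116 \right)}}{34988} = \frac{39551}{-3614} + \frac{92 + 116}{34988} = 39551 \left(- \frac{1}{3614}\right) + 208 \cdot \frac{1}{34988} = - \frac{39551}{3614} + \frac{52}{8747} = - \frac{345764669}{31611658}$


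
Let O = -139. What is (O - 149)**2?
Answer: 82944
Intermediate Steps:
(O - 149)**2 = (-139 - 149)**2 = (-288)**2 = 82944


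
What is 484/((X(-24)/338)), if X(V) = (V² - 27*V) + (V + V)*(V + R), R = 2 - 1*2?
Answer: 1859/27 ≈ 68.852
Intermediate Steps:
R = 0 (R = 2 - 2 = 0)
X(V) = -27*V + 3*V² (X(V) = (V² - 27*V) + (V + V)*(V + 0) = (V² - 27*V) + (2*V)*V = (V² - 27*V) + 2*V² = -27*V + 3*V²)
484/((X(-24)/338)) = 484/(((3*(-24)*(-9 - 24))/338)) = 484/(((3*(-24)*(-33))*(1/338))) = 484/((2376*(1/338))) = 484/(1188/169) = 484*(169/1188) = 1859/27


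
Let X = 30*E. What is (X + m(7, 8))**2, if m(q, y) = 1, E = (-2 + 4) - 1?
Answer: 961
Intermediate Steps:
E = 1 (E = 2 - 1 = 1)
X = 30 (X = 30*1 = 30)
(X + m(7, 8))**2 = (30 + 1)**2 = 31**2 = 961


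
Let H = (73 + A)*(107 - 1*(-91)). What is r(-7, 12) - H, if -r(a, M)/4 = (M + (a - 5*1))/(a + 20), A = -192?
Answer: 23562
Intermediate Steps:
r(a, M) = -4*(-5 + M + a)/(20 + a) (r(a, M) = -4*(M + (a - 5*1))/(a + 20) = -4*(M + (a - 5))/(20 + a) = -4*(M + (-5 + a))/(20 + a) = -4*(-5 + M + a)/(20 + a))
H = -23562 (H = (73 - 192)*(107 - 1*(-91)) = -119*(107 + 91) = -119*198 = -23562)
r(-7, 12) - H = 4*(5 - 1*12 - 1*(-7))/(20 - 7) - 1*(-23562) = 4*(5 - 12 + 7)/13 + 23562 = 4*(1/13)*0 + 23562 = 0 + 23562 = 23562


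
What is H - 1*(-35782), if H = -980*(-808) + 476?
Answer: 828098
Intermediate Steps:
H = 792316 (H = 791840 + 476 = 792316)
H - 1*(-35782) = 792316 - 1*(-35782) = 792316 + 35782 = 828098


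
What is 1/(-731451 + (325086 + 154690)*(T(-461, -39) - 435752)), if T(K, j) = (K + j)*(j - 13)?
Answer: -1/196589907003 ≈ -5.0867e-12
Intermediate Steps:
T(K, j) = (-13 + j)*(K + j) (T(K, j) = (K + j)*(-13 + j) = (-13 + j)*(K + j))
1/(-731451 + (325086 + 154690)*(T(-461, -39) - 435752)) = 1/(-731451 + (325086 + 154690)*(((-39)² - 13*(-461) - 13*(-39) - 461*(-39)) - 435752)) = 1/(-731451 + 479776*((1521 + 5993 + 507 + 17979) - 435752)) = 1/(-731451 + 479776*(26000 - 435752)) = 1/(-731451 + 479776*(-409752)) = 1/(-731451 - 196589175552) = 1/(-196589907003) = -1/196589907003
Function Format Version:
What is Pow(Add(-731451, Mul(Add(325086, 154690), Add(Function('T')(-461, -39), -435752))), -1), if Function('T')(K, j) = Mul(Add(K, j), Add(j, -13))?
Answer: Rational(-1, 196589907003) ≈ -5.0867e-12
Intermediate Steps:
Function('T')(K, j) = Mul(Add(-13, j), Add(K, j)) (Function('T')(K, j) = Mul(Add(K, j), Add(-13, j)) = Mul(Add(-13, j), Add(K, j)))
Pow(Add(-731451, Mul(Add(325086, 154690), Add(Function('T')(-461, -39), -435752))), -1) = Pow(Add(-731451, Mul(Add(325086, 154690), Add(Add(Pow(-39, 2), Mul(-13, -461), Mul(-13, -39), Mul(-461, -39)), -435752))), -1) = Pow(Add(-731451, Mul(479776, Add(Add(1521, 5993, 507, 17979), -435752))), -1) = Pow(Add(-731451, Mul(479776, Add(26000, -435752))), -1) = Pow(Add(-731451, Mul(479776, -409752)), -1) = Pow(Add(-731451, -196589175552), -1) = Pow(-196589907003, -1) = Rational(-1, 196589907003)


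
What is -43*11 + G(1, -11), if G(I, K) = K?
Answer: -484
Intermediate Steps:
-43*11 + G(1, -11) = -43*11 - 11 = -473 - 11 = -484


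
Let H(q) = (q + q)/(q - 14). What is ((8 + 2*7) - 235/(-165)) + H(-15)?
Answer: 23407/957 ≈ 24.459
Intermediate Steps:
H(q) = 2*q/(-14 + q) (H(q) = (2*q)/(-14 + q) = 2*q/(-14 + q))
((8 + 2*7) - 235/(-165)) + H(-15) = ((8 + 2*7) - 235/(-165)) + 2*(-15)/(-14 - 15) = ((8 + 14) - 235*(-1/165)) + 2*(-15)/(-29) = (22 + 47/33) + 2*(-15)*(-1/29) = 773/33 + 30/29 = 23407/957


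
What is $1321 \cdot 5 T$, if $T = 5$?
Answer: $33025$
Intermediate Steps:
$1321 \cdot 5 T = 1321 \cdot 5 \cdot 5 = 1321 \cdot 25 = 33025$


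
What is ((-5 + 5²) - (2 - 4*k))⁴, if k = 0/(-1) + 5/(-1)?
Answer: 16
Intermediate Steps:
k = -5 (k = 0*(-1) + 5*(-1) = 0 - 5 = -5)
((-5 + 5²) - (2 - 4*k))⁴ = ((-5 + 5²) - (2 - 4*(-5)))⁴ = ((-5 + 25) - (2 + 20))⁴ = (20 - 1*22)⁴ = (20 - 22)⁴ = (-2)⁴ = 16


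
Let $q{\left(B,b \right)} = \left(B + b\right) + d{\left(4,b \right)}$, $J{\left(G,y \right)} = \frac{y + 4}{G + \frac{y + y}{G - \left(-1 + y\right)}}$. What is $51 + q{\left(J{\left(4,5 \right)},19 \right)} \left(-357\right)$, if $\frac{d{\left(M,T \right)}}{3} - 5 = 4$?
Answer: $-16371$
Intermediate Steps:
$d{\left(M,T \right)} = 27$ ($d{\left(M,T \right)} = 15 + 3 \cdot 4 = 15 + 12 = 27$)
$J{\left(G,y \right)} = \frac{4 + y}{G + \frac{2 y}{1 + G - y}}$
$q{\left(B,b \right)} = 27 + B + b$ ($q{\left(B,b \right)} = \left(B + b\right) + 27 = 27 + B + b$)
$51 + q{\left(J{\left(4,5 \right)},19 \right)} \left(-357\right) = 51 + \left(27 + \frac{4 - 5^{2} - 15 + 4 \cdot 4 + 4 \cdot 5}{4 + 4^{2} + 2 \cdot 5 - 4 \cdot 5} + 19\right) \left(-357\right) = 51 + \left(27 + \frac{4 - 25 - 15 + 16 + 20}{4 + 16 + 10 - 20} + 19\right) \left(-357\right) = 51 + \left(27 + \frac{4 - 25 - 15 + 16 + 20}{10} + 19\right) \left(-357\right) = 51 + \left(27 + \frac{1}{10} \cdot 0 + 19\right) \left(-357\right) = 51 + \left(27 + 0 + 19\right) \left(-357\right) = 51 + 46 \left(-357\right) = 51 - 16422 = -16371$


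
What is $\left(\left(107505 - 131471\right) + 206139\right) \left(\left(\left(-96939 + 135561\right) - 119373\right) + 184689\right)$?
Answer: $18934697274$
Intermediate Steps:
$\left(\left(107505 - 131471\right) + 206139\right) \left(\left(\left(-96939 + 135561\right) - 119373\right) + 184689\right) = \left(-23966 + 206139\right) \left(\left(38622 - 119373\right) + 184689\right) = 182173 \left(-80751 + 184689\right) = 182173 \cdot 103938 = 18934697274$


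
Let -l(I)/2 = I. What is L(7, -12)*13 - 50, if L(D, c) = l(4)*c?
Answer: 1198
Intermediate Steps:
l(I) = -2*I
L(D, c) = -8*c (L(D, c) = (-2*4)*c = -8*c)
L(7, -12)*13 - 50 = -8*(-12)*13 - 50 = 96*13 - 50 = 1248 - 50 = 1198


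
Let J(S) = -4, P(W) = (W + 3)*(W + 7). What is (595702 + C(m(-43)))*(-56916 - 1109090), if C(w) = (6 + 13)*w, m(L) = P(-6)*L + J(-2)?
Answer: -697361370462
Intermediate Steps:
P(W) = (3 + W)*(7 + W)
m(L) = -4 - 3*L (m(L) = (21 + (-6)**2 + 10*(-6))*L - 4 = (21 + 36 - 60)*L - 4 = -3*L - 4 = -4 - 3*L)
C(w) = 19*w
(595702 + C(m(-43)))*(-56916 - 1109090) = (595702 + 19*(-4 - 3*(-43)))*(-56916 - 1109090) = (595702 + 19*(-4 + 129))*(-1166006) = (595702 + 19*125)*(-1166006) = (595702 + 2375)*(-1166006) = 598077*(-1166006) = -697361370462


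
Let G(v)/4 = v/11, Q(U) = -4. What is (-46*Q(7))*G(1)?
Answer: 736/11 ≈ 66.909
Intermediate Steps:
G(v) = 4*v/11 (G(v) = 4*(v/11) = 4*v/11)
(-46*Q(7))*G(1) = (-46*(-4))*((4/11)*1) = 184*(4/11) = 736/11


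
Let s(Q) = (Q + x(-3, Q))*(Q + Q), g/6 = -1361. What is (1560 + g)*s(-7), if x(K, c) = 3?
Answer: -369936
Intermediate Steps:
g = -8166 (g = 6*(-1361) = -8166)
s(Q) = 2*Q*(3 + Q) (s(Q) = (Q + 3)*(Q + Q) = (3 + Q)*(2*Q) = 2*Q*(3 + Q))
(1560 + g)*s(-7) = (1560 - 8166)*(2*(-7)*(3 - 7)) = -13212*(-7)*(-4) = -6606*56 = -369936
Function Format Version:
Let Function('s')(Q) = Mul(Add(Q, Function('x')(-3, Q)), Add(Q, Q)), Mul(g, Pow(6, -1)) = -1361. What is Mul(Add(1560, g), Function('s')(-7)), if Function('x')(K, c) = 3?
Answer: -369936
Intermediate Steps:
g = -8166 (g = Mul(6, -1361) = -8166)
Function('s')(Q) = Mul(2, Q, Add(3, Q)) (Function('s')(Q) = Mul(Add(Q, 3), Add(Q, Q)) = Mul(Add(3, Q), Mul(2, Q)) = Mul(2, Q, Add(3, Q)))
Mul(Add(1560, g), Function('s')(-7)) = Mul(Add(1560, -8166), Mul(2, -7, Add(3, -7))) = Mul(-6606, Mul(2, -7, -4)) = Mul(-6606, 56) = -369936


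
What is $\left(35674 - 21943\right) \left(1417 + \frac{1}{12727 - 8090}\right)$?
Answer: $\frac{90221320530}{4637} \approx 1.9457 \cdot 10^{7}$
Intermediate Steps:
$\left(35674 - 21943\right) \left(1417 + \frac{1}{12727 - 8090}\right) = 13731 \left(1417 + \frac{1}{4637}\right) = 13731 \cdot \frac{6570630}{4637} = \frac{90221320530}{4637}$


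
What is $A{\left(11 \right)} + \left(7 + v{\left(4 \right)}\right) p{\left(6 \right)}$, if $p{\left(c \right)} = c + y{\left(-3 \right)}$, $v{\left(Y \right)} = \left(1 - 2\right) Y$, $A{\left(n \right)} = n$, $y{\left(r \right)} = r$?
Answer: $20$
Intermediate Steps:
$v{\left(Y \right)} = - Y$
$p{\left(c \right)} = -3 + c$ ($p{\left(c \right)} = c - 3 = -3 + c$)
$A{\left(11 \right)} + \left(7 + v{\left(4 \right)}\right) p{\left(6 \right)} = 11 + \left(7 - 4\right) \left(-3 + 6\right) = 11 + \left(7 - 4\right) 3 = 11 + 3 \cdot 3 = 11 + 9 = 20$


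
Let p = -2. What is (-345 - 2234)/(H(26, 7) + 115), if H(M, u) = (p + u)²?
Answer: -2579/140 ≈ -18.421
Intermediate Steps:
H(M, u) = (-2 + u)²
(-345 - 2234)/(H(26, 7) + 115) = (-345 - 2234)/((-2 + 7)² + 115) = -2579/(5² + 115) = -2579/(25 + 115) = -2579/140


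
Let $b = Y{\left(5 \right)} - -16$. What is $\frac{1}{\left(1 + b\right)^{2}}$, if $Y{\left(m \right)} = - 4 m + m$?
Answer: $\frac{1}{4} \approx 0.25$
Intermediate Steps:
$Y{\left(m \right)} = - 3 m$
$b = 1$ ($b = \left(-3\right) 5 - -16 = -15 + 16 = 1$)
$\frac{1}{\left(1 + b\right)^{2}} = \frac{1}{\left(1 + 1\right)^{2}} = \frac{1}{2^{2}} = \frac{1}{4}$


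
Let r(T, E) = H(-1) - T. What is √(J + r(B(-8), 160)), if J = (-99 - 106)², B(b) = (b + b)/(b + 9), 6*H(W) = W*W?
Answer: √1513482/6 ≈ 205.04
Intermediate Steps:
H(W) = W²/6 (H(W) = (W*W)/6 = W²/6)
B(b) = 2*b/(9 + b) (B(b) = (2*b)/(9 + b) = 2*b/(9 + b))
r(T, E) = ⅙ - T (r(T, E) = (⅙)*(-1)² - T = (⅙)*1 - T = ⅙ - T)
J = 42025 (J = (-205)² = 42025)
√(J + r(B(-8), 160)) = √(42025 + (⅙ - 2*(-8)/(9 - 8))) = √(42025 + (⅙ - 2*(-8)/1)) = √(42025 + (⅙ - 2*(-8))) = √(42025 + (⅙ - 1*(-16))) = √(42025 + (⅙ + 16)) = √(42025 + 97/6) = √(252247/6) = √1513482/6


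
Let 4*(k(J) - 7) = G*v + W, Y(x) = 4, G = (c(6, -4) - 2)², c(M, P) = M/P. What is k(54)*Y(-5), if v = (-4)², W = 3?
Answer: 227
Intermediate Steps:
v = 16
G = 49/4 (G = (6/(-4) - 2)² = (6*(-¼) - 2)² = (-3/2 - 2)² = (-7/2)² = 49/4 ≈ 12.250)
k(J) = 227/4 (k(J) = 7 + ((49/4)*16 + 3)/4 = 7 + (196 + 3)/4 = 7 + (¼)*199 = 7 + 199/4 = 227/4)
k(54)*Y(-5) = (227/4)*4 = 227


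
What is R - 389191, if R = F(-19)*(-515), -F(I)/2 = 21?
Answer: -367561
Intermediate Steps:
F(I) = -42 (F(I) = -2*21 = -42)
R = 21630 (R = -42*(-515) = 21630)
R - 389191 = 21630 - 389191 = -367561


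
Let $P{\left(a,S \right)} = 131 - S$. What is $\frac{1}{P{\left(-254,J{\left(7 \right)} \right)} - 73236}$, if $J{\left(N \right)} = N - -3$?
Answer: $- \frac{1}{73115} \approx -1.3677 \cdot 10^{-5}$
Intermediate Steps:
$J{\left(N \right)} = 3 + N$ ($J{\left(N \right)} = N + 3 = 3 + N$)
$\frac{1}{P{\left(-254,J{\left(7 \right)} \right)} - 73236} = \frac{1}{\left(131 - \left(3 + 7\right)\right) - 73236} = \frac{1}{\left(131 - 10\right) - 73236} = \frac{1}{121 - 73236} = \frac{1}{-73115} = - \frac{1}{73115}$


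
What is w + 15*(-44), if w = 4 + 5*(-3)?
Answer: -671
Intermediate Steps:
w = -11 (w = 4 - 15 = -11)
w + 15*(-44) = -11 + 15*(-44) = -11 - 660 = -671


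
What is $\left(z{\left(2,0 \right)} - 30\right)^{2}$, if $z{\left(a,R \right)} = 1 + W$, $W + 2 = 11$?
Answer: $400$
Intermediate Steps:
$W = 9$ ($W = -2 + 11 = 9$)
$z{\left(a,R \right)} = 10$ ($z{\left(a,R \right)} = 1 + 9 = 10$)
$\left(z{\left(2,0 \right)} - 30\right)^{2} = \left(10 - 30\right)^{2} = \left(-20\right)^{2} = 400$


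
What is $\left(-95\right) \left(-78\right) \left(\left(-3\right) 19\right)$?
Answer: $-422370$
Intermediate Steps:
$\left(-95\right) \left(-78\right) \left(\left(-3\right) 19\right) = 7410 \left(-57\right) = -422370$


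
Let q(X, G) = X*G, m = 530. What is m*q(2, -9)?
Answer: -9540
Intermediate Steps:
q(X, G) = G*X
m*q(2, -9) = 530*(-9*2) = 530*(-18) = -9540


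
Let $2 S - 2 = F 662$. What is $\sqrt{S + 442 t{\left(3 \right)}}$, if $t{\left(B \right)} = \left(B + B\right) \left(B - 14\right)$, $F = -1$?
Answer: $3 i \sqrt{3278} \approx 171.76 i$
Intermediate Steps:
$t{\left(B \right)} = 2 B \left(-14 + B\right)$
$S = -330$ ($S = 1 + \frac{\left(-1\right) 662}{2} = 1 + \frac{1}{2} \left(-662\right) = 1 - 331 = -330$)
$\sqrt{S + 442 t{\left(3 \right)}} = \sqrt{-330 + 442 \cdot 2 \cdot 3 \left(-14 + 3\right)} = \sqrt{-330 + 442 \cdot 2 \cdot 3 \left(-11\right)} = \sqrt{-330 + 442 \left(-66\right)} = \sqrt{-330 - 29172} = \sqrt{-29502} = 3 i \sqrt{3278}$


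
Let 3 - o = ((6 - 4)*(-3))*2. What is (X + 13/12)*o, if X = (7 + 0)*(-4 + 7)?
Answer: 1325/4 ≈ 331.25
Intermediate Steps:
X = 21 (X = 7*3 = 21)
o = 15 (o = 3 - (6 - 4)*(-3)*2 = 3 - 2*(-3)*2 = 3 - (-6)*2 = 3 - 1*(-12) = 3 + 12 = 15)
(X + 13/12)*o = (21 + 13/12)*15 = (265/12)*15 = 1325/4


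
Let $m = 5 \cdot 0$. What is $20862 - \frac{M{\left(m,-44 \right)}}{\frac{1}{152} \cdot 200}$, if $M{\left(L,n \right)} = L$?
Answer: $20862$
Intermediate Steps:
$m = 0$
$20862 - \frac{M{\left(m,-44 \right)}}{\frac{1}{152} \cdot 200} = 20862 - \frac{0}{\frac{1}{152} \cdot 200} = 20862 - \frac{0}{\frac{25}{19}} = 20862 - 0 \cdot \frac{19}{25} = 20862 - 0 = 20862 + 0 = 20862$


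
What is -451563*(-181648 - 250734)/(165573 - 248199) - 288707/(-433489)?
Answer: -14106285339093782/5969577019 ≈ -2.3630e+6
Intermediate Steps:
-451563*(-181648 - 250734)/(165573 - 248199) - 288707/(-433489) = -451563/((-82626/(-432382))) - 288707*(-1/433489) = -451563/((-82626*(-1/432382))) + 288707/433489 = -451563/41313/216191 + 288707/433489 = -451563*216191/41313 + 288707/433489 = -32541285511/13771 + 288707/433489 = -14106285339093782/5969577019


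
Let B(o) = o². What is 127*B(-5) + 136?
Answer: 3311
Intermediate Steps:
127*B(-5) + 136 = 127*(-5)² + 136 = 127*25 + 136 = 3175 + 136 = 3311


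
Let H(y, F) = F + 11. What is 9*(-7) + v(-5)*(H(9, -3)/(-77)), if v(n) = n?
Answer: -4811/77 ≈ -62.481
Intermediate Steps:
H(y, F) = 11 + F
9*(-7) + v(-5)*(H(9, -3)/(-77)) = 9*(-7) - 5*(11 - 3)/(-77) = -63 - 40*(-1)/77 = -63 - 5*(-8/77) = -63 + 40/77 = -4811/77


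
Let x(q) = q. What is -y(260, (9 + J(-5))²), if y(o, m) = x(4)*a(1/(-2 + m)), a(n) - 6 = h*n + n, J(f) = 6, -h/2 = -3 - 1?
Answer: -5388/223 ≈ -24.161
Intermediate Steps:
h = 8 (h = -2*(-3 - 1) = -2*(-4) = 8)
a(n) = 6 + 9*n (a(n) = 6 + (8*n + n) = 6 + 9*n)
y(o, m) = 24 + 36/(-2 + m) (y(o, m) = 4*(6 + 9/(-2 + m)) = 24 + 36/(-2 + m))
-y(260, (9 + J(-5))²) = -12*(-1 + 2*(9 + 6)²)/(-2 + (9 + 6)²) = -12*(-1 + 2*15²)/(-2 + 15²) = -12*(-1 + 2*225)/(-2 + 225) = -12*(-1 + 450)/223 = -12*449/223 = -1*5388/223 = -5388/223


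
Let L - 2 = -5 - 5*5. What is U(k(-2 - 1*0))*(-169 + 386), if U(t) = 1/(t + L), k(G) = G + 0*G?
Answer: -217/30 ≈ -7.2333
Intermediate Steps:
k(G) = G (k(G) = G + 0 = G)
L = -28 (L = 2 + (-5 - 5*5) = 2 + (-5 - 25) = 2 - 30 = -28)
U(t) = 1/(-28 + t) (U(t) = 1/(t - 28) = 1/(-28 + t))
U(k(-2 - 1*0))*(-169 + 386) = (-169 + 386)/(-28 + (-2 - 1*0)) = 217/(-28 + (-2 + 0)) = 217/(-28 - 2) = 217/(-30) = -1/30*217 = -217/30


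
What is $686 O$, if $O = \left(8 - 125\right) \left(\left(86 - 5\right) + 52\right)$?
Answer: $-10674846$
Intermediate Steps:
$O = -15561$ ($O = - 117 \left(\left(86 - 5\right) + 52\right) = - 117 \left(81 + 52\right) = \left(-117\right) 133 = -15561$)
$686 O = 686 \left(-15561\right) = -10674846$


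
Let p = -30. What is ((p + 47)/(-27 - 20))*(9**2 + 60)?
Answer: -51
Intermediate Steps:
((p + 47)/(-27 - 20))*(9**2 + 60) = ((-30 + 47)/(-27 - 20))*(9**2 + 60) = (17/(-47))*(81 + 60) = (17*(-1/47))*141 = -17/47*141 = -51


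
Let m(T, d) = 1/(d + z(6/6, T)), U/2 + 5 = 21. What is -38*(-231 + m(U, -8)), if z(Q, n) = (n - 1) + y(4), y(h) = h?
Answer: 236968/27 ≈ 8776.6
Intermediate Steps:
U = 32 (U = -10 + 2*21 = -10 + 42 = 32)
z(Q, n) = 3 + n (z(Q, n) = (n - 1) + 4 = (-1 + n) + 4 = 3 + n)
m(T, d) = 1/(3 + T + d) (m(T, d) = 1/(d + (3 + T)) = 1/(3 + T + d))
-38*(-231 + m(U, -8)) = -38*(-231 + 1/(3 + 32 - 8)) = -38*(-231 + 1/27) = -38*(-6236/27) = 236968/27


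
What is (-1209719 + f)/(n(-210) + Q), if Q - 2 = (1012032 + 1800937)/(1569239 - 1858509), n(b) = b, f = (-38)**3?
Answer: 365808238570/62981129 ≈ 5808.2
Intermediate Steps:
f = -54872
Q = -2234429/289270 (Q = 2 + (1012032 + 1800937)/(1569239 - 1858509) = 2 + 2812969/(-289270) = 2 + 2812969*(-1/289270) = 2 - 2812969/289270 = -2234429/289270 ≈ -7.7244)
(-1209719 + f)/(n(-210) + Q) = (-1209719 - 54872)/(-210 - 2234429/289270) = -1264591/(-62981129/289270) = -1264591*(-289270/62981129) = 365808238570/62981129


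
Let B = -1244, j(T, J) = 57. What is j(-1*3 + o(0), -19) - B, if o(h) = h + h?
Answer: 1301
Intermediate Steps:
o(h) = 2*h
j(-1*3 + o(0), -19) - B = 57 - 1*(-1244) = 57 + 1244 = 1301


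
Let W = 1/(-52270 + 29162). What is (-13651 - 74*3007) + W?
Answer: -5457393253/23108 ≈ -2.3617e+5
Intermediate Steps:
W = -1/23108 (W = 1/(-23108) = -1/23108 ≈ -4.3275e-5)
(-13651 - 74*3007) + W = (-13651 - 74*3007) - 1/23108 = (-13651 - 222518) - 1/23108 = -236169 - 1/23108 = -5457393253/23108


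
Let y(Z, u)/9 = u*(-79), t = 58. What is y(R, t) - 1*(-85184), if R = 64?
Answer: 43946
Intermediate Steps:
y(Z, u) = -711*u (y(Z, u) = 9*(u*(-79)) = 9*(-79*u) = -711*u)
y(R, t) - 1*(-85184) = -711*58 - 1*(-85184) = -41238 + 85184 = 43946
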